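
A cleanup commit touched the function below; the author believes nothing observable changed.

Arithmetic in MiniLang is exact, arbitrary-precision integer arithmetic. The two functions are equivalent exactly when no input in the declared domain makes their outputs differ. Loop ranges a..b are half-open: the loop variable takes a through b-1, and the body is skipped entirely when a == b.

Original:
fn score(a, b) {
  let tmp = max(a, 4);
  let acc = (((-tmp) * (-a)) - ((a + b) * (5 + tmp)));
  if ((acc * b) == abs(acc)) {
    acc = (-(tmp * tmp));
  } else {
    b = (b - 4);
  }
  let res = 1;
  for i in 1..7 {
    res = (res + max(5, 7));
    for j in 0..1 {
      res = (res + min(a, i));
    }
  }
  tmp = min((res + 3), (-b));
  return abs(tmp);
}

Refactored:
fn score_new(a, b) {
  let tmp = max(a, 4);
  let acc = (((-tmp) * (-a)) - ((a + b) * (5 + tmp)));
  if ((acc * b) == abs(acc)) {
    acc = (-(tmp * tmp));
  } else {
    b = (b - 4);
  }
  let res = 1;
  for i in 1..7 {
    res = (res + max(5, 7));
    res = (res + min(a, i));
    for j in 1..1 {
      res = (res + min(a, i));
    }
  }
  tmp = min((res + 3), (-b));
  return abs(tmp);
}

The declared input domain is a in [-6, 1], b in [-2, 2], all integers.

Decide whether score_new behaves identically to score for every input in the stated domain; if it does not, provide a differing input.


Comparing the listings, the differences include: min/max/abs usage differs; also loop structure differs; also statement counts differ; also arithmetic usage differs.
One worked example (a=-6, b=1) — score: tmp=4, then acc=21, then ((acc * b) == abs(acc)) is true, then acc=-16, then res=1, then (i=1), then res=8, then (j=0), then res=2, then (i=2), then res=9, then (j=0), then res=3, then (i=3), then res=10, then (j=0), then res=4, then (i=4), then res=11, then (j=0), then res=5, then (i=5), then res=12, then (j=0), then res=6, then (i=6), then res=13, then (j=0), then res=7, then tmp=-1, then returns 1; score_new: tmp=4, then acc=21, then ((acc * b) == abs(acc)) is true, then acc=-16, then res=1, then (i=1), then res=8, then res=2, then the loop over j runs zero times, then (i=2), then res=9, then res=3, then the loop over j runs zero times, then (i=3), then res=10, then res=4, then the loop over j runs zero times, then (i=4), then res=11, then res=5, then the loop over j runs zero times, then (i=5), then res=12, then res=6, then the loop over j runs zero times, then (i=6), then res=13, then res=7, then the loop over j runs zero times, then tmp=-1, then returns 1; agreement on 1.
Every one of the 40 inputs gives matching results.
verdict: equivalent


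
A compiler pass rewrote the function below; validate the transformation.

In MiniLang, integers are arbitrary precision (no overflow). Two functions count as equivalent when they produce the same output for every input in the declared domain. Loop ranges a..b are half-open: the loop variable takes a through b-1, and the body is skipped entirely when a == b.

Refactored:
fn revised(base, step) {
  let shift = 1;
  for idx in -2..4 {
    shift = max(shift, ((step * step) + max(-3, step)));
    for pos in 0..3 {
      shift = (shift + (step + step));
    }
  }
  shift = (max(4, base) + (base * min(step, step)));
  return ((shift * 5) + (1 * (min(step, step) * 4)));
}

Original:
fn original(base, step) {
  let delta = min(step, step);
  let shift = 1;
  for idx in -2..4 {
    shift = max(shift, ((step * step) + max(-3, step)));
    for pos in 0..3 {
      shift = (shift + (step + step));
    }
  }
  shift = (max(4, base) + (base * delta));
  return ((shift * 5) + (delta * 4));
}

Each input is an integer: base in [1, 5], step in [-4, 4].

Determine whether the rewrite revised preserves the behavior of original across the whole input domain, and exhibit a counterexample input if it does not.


Equivalent — the differences include arithmetic usage differs; min/max/abs usage differs; local variable names differ; statement counts differ; constant usage differs, yet no declared input distinguishes the two.
As a probe, take base=5, step=-2: original runs delta=-2, then shift=1, then (idx=-2), then shift=2, then (pos=0), then shift=-2, then (pos=1), then shift=-6, then (pos=2), then shift=-10, then (idx=-1), then shift=2, then (pos=0), then shift=-2, then (pos=1), then shift=-6, then (pos=2), then shift=-10, then (idx=0), then shift=2, then (pos=0), then shift=-2, then (pos=1), then shift=-6, then (pos=2), then shift=-10, then (idx=1), then shift=2, then (pos=0), then shift=-2, then (pos=1), then shift=-6, then (pos=2), then shift=-10, then (idx=2), then shift=2, then (pos=0), then shift=-2, then (pos=1), then shift=-6, then (pos=2), then shift=-10, then (idx=3), then shift=2, then (pos=0), then shift=-2, then (pos=1), then shift=-6, then (pos=2), then shift=-10, then shift=-5, then returns -33; revised runs shift=1, then (idx=-2), then shift=2, then (pos=0), then shift=-2, then (pos=1), then shift=-6, then (pos=2), then shift=-10, then (idx=-1), then shift=2, then (pos=0), then shift=-2, then (pos=1), then shift=-6, then (pos=2), then shift=-10, then (idx=0), then shift=2, then (pos=0), then shift=-2, then (pos=1), then shift=-6, then (pos=2), then shift=-10, then (idx=1), then shift=2, then (pos=0), then shift=-2, then (pos=1), then shift=-6, then (pos=2), then shift=-10, then (idx=2), then shift=2, then (pos=0), then shift=-2, then (pos=1), then shift=-6, then (pos=2), then shift=-10, then (idx=3), then shift=2, then (pos=0), then shift=-2, then (pos=1), then shift=-6, then (pos=2), then shift=-10, then shift=-5, then returns -33; both end at -33.
An exhaustive pass over the 45 declared inputs shows identical outputs.
verdict: equivalent


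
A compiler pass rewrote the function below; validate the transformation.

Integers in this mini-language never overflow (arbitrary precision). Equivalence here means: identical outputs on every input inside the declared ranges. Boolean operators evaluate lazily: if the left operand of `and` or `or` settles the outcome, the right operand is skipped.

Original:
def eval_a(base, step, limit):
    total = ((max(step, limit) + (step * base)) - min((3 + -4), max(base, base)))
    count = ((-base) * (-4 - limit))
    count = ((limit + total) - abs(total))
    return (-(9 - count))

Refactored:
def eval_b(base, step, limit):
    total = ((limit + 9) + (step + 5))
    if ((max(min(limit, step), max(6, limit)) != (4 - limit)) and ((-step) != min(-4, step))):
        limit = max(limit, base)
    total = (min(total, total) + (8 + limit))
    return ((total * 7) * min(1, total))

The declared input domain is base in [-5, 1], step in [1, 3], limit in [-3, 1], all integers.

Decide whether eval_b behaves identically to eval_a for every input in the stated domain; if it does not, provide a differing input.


base=-5, step=1, limit=-3 yields -12 from eval_a but 119 from eval_b.
verdict: not equivalent; witness: base=-5, step=1, limit=-3


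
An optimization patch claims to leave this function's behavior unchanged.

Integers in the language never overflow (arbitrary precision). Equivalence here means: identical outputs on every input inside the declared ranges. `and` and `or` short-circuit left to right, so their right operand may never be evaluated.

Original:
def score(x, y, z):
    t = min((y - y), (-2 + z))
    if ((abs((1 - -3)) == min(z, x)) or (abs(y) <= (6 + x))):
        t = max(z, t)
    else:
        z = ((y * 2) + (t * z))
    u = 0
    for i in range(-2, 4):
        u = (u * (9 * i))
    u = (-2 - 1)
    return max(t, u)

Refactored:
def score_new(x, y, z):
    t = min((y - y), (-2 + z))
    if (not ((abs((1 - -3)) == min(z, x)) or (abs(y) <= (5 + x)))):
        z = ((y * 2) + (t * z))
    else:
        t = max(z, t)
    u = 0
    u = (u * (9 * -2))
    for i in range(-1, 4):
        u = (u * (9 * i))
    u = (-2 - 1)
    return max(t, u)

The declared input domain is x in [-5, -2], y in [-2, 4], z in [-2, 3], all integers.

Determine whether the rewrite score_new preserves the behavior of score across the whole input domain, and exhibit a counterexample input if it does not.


Run the pair on x=-5, y=-1, z=-2.
score: t=-4, then ((abs((1 - -3)) == min(z, x)) or (abs(y) <= (6 + x))) is true, then t=-2, then u=0, then (i=-2), then u=0, then (i=-1), then u=0, then (i=0), then u=0, then (i=1), then u=0, then (i=2), then u=0, then (i=3), then u=0, then u=-3, then returns -2
score_new: t=-4, then (not ((abs((1 - -3)) == min(z, x)) or (abs(y) <= (5 + x)))) is true, then z=6, then u=0, then u=0, then (i=-1), then u=0, then (i=0), then u=0, then (i=1), then u=0, then (i=2), then u=0, then (i=3), then u=0, then u=-3, then returns -3
-2 vs -3 — the two versions disagree here.
verdict: not equivalent; witness: x=-5, y=-1, z=-2


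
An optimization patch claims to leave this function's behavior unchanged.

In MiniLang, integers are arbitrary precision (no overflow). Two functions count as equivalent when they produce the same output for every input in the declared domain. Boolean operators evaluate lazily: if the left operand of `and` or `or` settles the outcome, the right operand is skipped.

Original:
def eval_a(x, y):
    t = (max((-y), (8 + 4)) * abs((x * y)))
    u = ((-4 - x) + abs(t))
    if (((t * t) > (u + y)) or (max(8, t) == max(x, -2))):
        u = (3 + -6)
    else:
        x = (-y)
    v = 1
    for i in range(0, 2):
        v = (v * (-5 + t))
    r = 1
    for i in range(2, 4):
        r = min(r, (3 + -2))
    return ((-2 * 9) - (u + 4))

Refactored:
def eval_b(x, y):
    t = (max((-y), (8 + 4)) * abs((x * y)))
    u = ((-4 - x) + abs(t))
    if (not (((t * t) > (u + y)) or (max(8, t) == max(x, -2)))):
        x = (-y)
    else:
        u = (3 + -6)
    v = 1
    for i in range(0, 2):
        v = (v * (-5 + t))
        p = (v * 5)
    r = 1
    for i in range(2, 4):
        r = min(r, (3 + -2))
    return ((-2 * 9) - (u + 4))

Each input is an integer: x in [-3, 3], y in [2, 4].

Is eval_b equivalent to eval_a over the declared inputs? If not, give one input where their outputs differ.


Although local variable names differ; also boolean connective usage differs; also arithmetic usage differs; also statement counts differ; also constant usage differs, 21/21 inputs agree.
verdict: equivalent


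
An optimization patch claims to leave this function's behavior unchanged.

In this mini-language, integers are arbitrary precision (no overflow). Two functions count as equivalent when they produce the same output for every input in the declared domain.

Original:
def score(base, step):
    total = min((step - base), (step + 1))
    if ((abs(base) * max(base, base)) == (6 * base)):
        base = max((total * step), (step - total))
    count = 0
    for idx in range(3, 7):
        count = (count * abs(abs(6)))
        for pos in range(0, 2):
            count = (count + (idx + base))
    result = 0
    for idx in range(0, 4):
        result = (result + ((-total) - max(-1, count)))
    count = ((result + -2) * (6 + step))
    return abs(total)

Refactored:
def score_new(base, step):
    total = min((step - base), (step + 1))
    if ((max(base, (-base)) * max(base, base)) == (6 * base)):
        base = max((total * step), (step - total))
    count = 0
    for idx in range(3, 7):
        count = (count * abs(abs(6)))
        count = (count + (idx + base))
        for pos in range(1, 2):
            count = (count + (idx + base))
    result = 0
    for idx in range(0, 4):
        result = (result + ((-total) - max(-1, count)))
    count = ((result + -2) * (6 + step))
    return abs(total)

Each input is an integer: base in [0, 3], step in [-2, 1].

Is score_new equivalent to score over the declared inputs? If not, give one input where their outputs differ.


Side by side, the visible changes include: min/max/abs usage differs, loop structure differs, arithmetic usage differs, statement counts differ.
As a probe, take base=1, step=-1: score runs total = -2; ((abs(base) * max(base, base)) == (6 * base)) -> false; count = 0; [idx=3]; count = 0; [pos=0]; count = 4; [pos=1]; count = 8; [idx=4]; count = 48; [pos=0]; count = 53; [pos=1]; count = 58; [idx=5]; count = 348; [pos=0]; count = 354; [pos=1]; count = 360; [idx=6]; count = 2160; [pos=0]; count = 2167; [pos=1]; count = 2174; result = 0; [idx=0]; result = -2172; [idx=1]; result = -4344; [idx=2]; result = -6516; [idx=3]; result = -8688; count = -43450; return 2; score_new runs total = -2; ((max(base, (-base)) * max(base, base)) == (6 * base)) -> false; count = 0; [idx=3]; count = 0; count = 4; [pos=1]; count = 8; [idx=4]; count = 48; count = 53; [pos=1]; count = 58; [idx=5]; count = 348; count = 354; [pos=1]; count = 360; [idx=6]; count = 2160; count = 2167; [pos=1]; count = 2174; result = 0; [idx=0]; result = -2172; [idx=1]; result = -4344; [idx=2]; result = -6516; [idx=3]; result = -8688; count = -43450; return 2; both end at 2.
An exhaustive pass over the 16 declared inputs shows identical outputs.
verdict: equivalent


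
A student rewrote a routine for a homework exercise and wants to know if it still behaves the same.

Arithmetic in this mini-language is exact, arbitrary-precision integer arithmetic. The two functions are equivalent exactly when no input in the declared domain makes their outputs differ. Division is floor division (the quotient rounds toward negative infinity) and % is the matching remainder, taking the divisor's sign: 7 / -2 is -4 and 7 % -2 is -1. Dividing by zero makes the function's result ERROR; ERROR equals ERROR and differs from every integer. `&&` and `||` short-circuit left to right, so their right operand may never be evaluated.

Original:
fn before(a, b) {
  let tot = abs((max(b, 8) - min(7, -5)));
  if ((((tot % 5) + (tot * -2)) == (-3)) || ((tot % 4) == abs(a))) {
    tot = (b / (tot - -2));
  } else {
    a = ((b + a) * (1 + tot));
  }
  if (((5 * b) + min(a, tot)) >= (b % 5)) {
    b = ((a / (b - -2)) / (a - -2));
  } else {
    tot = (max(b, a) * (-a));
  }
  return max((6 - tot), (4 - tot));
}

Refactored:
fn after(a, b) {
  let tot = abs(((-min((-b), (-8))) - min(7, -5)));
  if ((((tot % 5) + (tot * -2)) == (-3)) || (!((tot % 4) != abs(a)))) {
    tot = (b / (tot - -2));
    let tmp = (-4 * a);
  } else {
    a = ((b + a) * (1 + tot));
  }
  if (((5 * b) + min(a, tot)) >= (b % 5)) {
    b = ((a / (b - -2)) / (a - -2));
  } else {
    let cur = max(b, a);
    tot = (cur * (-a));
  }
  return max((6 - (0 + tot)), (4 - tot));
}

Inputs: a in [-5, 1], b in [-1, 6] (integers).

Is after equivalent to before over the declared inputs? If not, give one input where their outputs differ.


This is a faithful refactor — statement counts differ, min/max/abs usage differs, arithmetic usage differs, local variable names differ, constant usage differs, comparison usage differs, boolean connective usage differs, but the computed results match everywhere.
As a probe, take a=-2, b=1: before runs tot = 13; ((((tot % 5) + (tot * -2)) == (-3)) || ((tot % 4) == abs(a))) -> false; a = -14; (((5 * b) + min(a, tot)) >= (b % 5)) -> false; tot = 14; return -8; after runs tot = 13; ((((tot % 5) + (tot * -2)) == (-3)) || (!((tot % 4) != abs(a)))) -> false; a = -14; (((5 * b) + min(a, tot)) >= (b % 5)) -> false; cur = 1; tot = 14; return -8; both end at -8.
Checked all 56 inputs in the declared domain: the outputs agree on every one.
verdict: equivalent


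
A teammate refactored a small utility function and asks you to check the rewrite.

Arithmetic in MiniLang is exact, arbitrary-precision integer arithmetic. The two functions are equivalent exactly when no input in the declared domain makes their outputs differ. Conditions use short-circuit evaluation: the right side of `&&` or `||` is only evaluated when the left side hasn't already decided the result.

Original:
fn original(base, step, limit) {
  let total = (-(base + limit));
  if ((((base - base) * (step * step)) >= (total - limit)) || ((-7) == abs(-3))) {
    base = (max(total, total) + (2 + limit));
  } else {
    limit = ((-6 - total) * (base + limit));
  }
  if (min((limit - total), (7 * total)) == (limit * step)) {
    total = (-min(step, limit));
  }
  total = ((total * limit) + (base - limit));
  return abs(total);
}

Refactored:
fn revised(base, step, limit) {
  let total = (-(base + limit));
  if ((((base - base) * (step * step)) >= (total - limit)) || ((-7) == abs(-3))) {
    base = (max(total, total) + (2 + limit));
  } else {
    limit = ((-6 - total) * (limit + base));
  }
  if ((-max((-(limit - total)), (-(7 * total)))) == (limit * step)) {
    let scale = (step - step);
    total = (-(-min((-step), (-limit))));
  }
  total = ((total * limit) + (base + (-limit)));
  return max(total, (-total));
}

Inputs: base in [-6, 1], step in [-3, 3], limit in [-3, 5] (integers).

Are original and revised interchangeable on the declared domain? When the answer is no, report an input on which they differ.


Consider the input base=-6, step=0, limit=3.
original: total := 3 | ((((base - base) * (step * step)) >= (total - limit)) || ((-7) == abs(-3))): true | base := 8 | (min((limit - total), (7 * total)) == (limit * step)): true | total := 0 | total := 5 | result 5
revised: total := 3 | ((((base - base) * (step * step)) >= (total - limit)) || ((-7) == abs(-3))): true | base := 8 | ((-max((-(limit - total)), (-(7 * total)))) == (limit * step)): true | scale := 0 | total := -3 | total := -4 | result 4
5 vs 4 — the two versions disagree here.
verdict: not equivalent; witness: base=-6, step=0, limit=3


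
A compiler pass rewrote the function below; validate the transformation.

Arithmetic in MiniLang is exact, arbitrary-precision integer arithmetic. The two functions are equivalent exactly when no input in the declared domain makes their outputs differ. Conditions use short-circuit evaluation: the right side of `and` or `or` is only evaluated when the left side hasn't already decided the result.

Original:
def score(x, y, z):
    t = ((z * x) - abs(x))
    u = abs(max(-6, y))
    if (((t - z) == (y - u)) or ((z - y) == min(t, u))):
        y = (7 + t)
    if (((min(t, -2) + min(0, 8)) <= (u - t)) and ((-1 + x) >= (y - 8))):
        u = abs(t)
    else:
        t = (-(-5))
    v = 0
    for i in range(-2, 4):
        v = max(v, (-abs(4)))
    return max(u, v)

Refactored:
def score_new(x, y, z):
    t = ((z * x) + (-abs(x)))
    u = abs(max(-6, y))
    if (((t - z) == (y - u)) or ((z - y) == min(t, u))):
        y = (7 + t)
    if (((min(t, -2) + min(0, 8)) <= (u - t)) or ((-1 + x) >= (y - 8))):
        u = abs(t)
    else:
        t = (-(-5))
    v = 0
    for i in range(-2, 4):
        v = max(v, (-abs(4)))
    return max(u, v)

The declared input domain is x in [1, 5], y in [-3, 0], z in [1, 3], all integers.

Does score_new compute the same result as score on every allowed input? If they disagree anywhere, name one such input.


At x=2, y=-1, z=3: score gives 1, score_new gives 4.
verdict: not equivalent; witness: x=2, y=-1, z=3


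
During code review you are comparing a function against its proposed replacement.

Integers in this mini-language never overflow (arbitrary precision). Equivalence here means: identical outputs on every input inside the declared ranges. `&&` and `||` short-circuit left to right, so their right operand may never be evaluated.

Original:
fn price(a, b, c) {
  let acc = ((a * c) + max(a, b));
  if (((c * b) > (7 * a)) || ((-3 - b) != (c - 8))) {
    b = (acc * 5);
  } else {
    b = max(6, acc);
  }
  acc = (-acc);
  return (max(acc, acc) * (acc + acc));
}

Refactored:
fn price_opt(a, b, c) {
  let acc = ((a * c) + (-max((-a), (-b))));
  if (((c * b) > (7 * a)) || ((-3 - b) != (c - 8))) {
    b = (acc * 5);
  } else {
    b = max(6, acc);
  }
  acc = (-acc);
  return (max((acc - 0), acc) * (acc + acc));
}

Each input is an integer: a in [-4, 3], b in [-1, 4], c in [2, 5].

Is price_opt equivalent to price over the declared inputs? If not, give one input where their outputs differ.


Evaluate both at a=-4, b=-1, c=2.
price: acc becomes -9; next (((c * b) > (7 * a)) || ((-3 - b) != (c - 8))) evaluates to true; next b becomes -45; next acc becomes 9; next final value 162
price_opt: acc becomes -12; next (((c * b) > (7 * a)) || ((-3 - b) != (c - 8))) evaluates to true; next b becomes -60; next acc becomes 12; next final value 288
162 against 288: the behavior changed.
verdict: not equivalent; witness: a=-4, b=-1, c=2


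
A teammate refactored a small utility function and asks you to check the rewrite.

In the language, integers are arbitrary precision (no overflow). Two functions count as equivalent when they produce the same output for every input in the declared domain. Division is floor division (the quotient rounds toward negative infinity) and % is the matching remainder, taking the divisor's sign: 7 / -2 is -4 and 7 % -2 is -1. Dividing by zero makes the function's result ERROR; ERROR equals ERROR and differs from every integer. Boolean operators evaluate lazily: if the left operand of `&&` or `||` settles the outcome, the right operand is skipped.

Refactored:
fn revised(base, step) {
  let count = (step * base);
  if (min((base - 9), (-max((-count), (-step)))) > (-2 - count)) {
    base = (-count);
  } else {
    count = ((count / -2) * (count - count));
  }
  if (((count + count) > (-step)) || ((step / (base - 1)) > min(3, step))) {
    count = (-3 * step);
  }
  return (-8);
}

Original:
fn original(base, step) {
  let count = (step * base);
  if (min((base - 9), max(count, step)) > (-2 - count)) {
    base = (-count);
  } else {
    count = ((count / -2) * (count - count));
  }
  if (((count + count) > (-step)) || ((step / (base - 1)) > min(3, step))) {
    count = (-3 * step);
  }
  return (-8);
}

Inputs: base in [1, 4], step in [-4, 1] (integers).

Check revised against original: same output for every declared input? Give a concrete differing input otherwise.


There is a behavioral-looking edit here, yet the outcome never shifts on this domain.
Tracing base=3, step=-1: original: count=-3, then (min((base - 9), max(count, step)) > (-2 - count)) is false, then count=0, then (((count + count) > (-step)) || ((step / (base - 1)) > min(3, step))) is false, then returns -8 | revised: count=-3, then (min((base - 9), (-max((-count), (-step)))) > (-2 - count)) is false, then count=0, then (((count + count) > (-step)) || ((step / (base - 1)) > min(3, step))) is false, then returns -8 — matching result -8.
Checked all 24 inputs in the declared domain: the outputs agree on every one.
verdict: equivalent


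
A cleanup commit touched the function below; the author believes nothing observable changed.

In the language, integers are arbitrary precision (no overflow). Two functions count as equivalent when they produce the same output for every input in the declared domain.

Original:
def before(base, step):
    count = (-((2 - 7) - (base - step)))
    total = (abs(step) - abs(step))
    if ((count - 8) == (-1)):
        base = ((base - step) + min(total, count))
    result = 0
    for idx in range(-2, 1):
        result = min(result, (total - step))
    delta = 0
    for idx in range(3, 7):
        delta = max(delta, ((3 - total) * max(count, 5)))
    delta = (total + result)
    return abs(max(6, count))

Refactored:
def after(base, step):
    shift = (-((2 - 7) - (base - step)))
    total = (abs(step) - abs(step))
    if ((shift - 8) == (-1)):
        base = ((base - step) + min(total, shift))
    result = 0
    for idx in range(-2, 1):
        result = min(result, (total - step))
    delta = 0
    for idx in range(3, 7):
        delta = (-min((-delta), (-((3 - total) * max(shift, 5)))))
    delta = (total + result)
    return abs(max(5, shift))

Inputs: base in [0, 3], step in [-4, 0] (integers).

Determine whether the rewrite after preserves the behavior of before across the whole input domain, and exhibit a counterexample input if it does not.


Run the pair on base=0, step=0.
before: count = 5; total = 0; ((count - 8) == (-1)) -> false; result = 0; [idx=-2]; result = 0; [idx=-1]; result = 0; [idx=0]; result = 0; delta = 0; [idx=3]; delta = 15; [idx=4]; delta = 15; [idx=5]; delta = 15; [idx=6]; delta = 15; delta = 0; return 6
after: shift = 5; total = 0; ((shift - 8) == (-1)) -> false; result = 0; [idx=-2]; result = 0; [idx=-1]; result = 0; [idx=0]; result = 0; delta = 0; [idx=3]; delta = 15; [idx=4]; delta = 15; [idx=5]; delta = 15; [idx=6]; delta = 15; delta = 0; return 5
6 against 5: the behavior changed.
verdict: not equivalent; witness: base=0, step=0


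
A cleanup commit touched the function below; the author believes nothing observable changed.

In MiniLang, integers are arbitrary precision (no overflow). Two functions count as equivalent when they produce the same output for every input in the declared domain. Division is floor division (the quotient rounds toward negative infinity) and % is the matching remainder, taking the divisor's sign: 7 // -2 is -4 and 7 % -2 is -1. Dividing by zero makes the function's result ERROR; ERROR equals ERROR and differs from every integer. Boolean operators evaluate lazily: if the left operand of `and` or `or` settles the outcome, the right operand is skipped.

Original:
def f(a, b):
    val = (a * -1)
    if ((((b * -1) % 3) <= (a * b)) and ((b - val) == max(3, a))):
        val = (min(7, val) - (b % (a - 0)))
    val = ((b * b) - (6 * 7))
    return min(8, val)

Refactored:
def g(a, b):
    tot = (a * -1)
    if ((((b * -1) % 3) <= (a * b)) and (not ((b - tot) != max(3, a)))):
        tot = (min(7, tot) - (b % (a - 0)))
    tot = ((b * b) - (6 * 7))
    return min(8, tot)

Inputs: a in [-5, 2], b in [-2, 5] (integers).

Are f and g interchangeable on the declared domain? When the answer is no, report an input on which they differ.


Equivalent — the differences include boolean connective usage differs, and comparison usage differs, and local variable names differ, yet no declared input distinguishes the two.
Spot check at a=2, b=3 — f: val := -2 | ((((b * -1) % 3) <= (a * b)) and ((b - val) == max(3, a))): false | val := -33 | result -33. g: tot := -2 | ((((b * -1) % 3) <= (a * b)) and (not ((b - tot) != max(3, a)))): false | tot := -33 | result -33. Both give -33.
An exhaustive pass over the 64 declared inputs shows identical outputs.
verdict: equivalent


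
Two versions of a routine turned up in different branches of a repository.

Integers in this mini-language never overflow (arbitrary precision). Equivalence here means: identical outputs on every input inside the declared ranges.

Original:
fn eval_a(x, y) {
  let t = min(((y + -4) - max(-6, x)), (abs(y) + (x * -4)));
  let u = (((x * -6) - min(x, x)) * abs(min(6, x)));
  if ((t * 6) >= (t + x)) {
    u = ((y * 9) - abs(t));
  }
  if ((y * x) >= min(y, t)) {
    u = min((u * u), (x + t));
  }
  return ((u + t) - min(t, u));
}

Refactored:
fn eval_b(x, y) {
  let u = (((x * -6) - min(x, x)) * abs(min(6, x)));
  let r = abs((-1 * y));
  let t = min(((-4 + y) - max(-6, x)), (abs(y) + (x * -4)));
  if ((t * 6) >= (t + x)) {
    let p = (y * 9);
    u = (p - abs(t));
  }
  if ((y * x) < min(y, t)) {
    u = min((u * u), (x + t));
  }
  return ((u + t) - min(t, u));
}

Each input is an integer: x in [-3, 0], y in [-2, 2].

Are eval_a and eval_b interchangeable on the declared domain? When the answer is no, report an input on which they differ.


Take x=-3, y=-2.
eval_a: t=-3, then u=63, then ((t * 6) >= (t + x)) is false, then ((y * x) >= min(y, t)) is true, then u=-6, then returns -3
eval_b: u=63, then r=2, then t=-3, then ((t * 6) >= (t + x)) is false, then ((y * x) < min(y, t)) is false, then returns 63
-3 against 63: the behavior changed.
verdict: not equivalent; witness: x=-3, y=-2


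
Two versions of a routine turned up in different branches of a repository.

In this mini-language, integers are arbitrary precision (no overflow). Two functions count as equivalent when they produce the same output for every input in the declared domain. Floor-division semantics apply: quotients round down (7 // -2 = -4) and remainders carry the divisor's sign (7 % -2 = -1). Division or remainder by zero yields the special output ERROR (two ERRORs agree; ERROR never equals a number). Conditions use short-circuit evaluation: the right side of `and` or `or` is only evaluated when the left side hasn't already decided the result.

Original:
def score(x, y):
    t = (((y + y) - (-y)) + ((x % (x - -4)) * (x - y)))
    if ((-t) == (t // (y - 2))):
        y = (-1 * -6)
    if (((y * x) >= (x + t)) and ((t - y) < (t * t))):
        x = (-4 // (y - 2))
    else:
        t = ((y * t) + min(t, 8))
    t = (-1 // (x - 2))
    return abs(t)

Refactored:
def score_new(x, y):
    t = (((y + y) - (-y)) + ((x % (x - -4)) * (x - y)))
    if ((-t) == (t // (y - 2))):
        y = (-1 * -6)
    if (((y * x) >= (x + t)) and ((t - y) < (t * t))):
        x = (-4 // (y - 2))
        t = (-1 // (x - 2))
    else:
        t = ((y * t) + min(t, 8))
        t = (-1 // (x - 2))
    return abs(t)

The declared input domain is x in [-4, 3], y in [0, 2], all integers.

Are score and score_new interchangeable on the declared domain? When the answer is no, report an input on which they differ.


This is a faithful refactor — arithmetic usage differs, and constant usage differs, and statement counts differ, but the computed results match everywhere.
Tracing x=3, y=2: score: t := 9 | divide-by-zero, output ERROR | score_new: t := 9 | divide-by-zero, output ERROR — matching result ERROR.
Checked all 24 inputs in the declared domain: the outputs agree on every one.
verdict: equivalent


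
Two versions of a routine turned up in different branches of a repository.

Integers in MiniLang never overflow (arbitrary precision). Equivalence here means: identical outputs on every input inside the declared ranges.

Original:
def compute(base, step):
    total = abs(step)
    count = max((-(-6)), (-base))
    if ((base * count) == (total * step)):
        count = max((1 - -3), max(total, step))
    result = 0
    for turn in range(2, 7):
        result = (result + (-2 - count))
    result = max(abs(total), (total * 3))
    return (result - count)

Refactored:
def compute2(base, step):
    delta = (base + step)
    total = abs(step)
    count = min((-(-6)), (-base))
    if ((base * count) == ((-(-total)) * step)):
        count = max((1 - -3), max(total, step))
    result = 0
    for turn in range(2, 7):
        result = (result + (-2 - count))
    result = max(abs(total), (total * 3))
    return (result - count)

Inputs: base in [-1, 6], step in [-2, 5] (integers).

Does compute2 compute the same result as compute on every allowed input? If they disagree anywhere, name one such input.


Take base=-1, step=-2.
compute: total := 2 | count := 6 | ((base * count) == (total * step)): false | result := 0 | iter turn=2: | result := -8 | iter turn=3: | result := -16 | iter turn=4: | result := -24 | iter turn=5: | result := -32 | iter turn=6: | result := -40 | result := 6 | result 0
compute2: delta := -3 | total := 2 | count := 1 | ((base * count) == ((-(-total)) * step)): false | result := 0 | iter turn=2: | result := -3 | iter turn=3: | result := -6 | iter turn=4: | result := -9 | iter turn=5: | result := -12 | iter turn=6: | result := -15 | result := 6 | result 5
0 != 5, so the rewrite changes behavior.
verdict: not equivalent; witness: base=-1, step=-2


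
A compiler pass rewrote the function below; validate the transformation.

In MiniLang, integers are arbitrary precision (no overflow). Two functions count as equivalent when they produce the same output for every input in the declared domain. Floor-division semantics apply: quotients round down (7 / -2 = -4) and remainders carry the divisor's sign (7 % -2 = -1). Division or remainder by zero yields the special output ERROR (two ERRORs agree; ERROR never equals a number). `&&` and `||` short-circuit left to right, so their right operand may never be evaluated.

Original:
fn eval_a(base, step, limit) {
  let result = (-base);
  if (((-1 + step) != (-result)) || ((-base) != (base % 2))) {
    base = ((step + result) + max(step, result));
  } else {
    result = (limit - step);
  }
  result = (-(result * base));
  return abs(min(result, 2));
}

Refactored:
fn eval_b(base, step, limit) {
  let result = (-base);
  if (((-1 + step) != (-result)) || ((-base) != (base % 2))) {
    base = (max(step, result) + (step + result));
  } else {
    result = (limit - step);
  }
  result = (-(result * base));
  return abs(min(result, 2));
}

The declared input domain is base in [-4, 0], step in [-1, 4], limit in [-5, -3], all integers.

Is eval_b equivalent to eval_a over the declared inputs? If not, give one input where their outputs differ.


Although same computation, different form, 90/90 inputs agree.
verdict: equivalent


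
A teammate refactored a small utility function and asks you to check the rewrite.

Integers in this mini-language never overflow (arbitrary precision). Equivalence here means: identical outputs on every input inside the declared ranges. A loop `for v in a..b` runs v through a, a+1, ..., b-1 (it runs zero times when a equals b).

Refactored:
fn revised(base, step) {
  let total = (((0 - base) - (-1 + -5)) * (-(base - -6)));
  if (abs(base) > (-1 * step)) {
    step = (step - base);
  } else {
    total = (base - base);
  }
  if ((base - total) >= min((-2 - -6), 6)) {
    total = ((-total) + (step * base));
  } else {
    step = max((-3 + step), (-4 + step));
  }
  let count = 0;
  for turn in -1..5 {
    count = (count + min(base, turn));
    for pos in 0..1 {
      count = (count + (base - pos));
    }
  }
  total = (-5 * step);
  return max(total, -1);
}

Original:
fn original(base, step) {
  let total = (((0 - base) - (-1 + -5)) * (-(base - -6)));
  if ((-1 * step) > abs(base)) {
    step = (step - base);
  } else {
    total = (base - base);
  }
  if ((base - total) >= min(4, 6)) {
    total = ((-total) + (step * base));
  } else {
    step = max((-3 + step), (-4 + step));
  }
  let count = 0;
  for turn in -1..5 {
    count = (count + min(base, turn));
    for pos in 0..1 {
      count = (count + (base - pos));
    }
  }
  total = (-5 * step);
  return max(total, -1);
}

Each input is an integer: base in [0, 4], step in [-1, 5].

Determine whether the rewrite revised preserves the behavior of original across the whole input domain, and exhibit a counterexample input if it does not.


Take base=0, step=-1.
original: total becomes -36; next ((-1 * step) > abs(base)) evaluates to true; next step becomes -1; next ((base - total) >= min(4, 6)) evaluates to true; next total becomes 36; next count becomes 0; next at turn=-1:; next count becomes -1; next at pos=0:; next count becomes -1; next at turn=0:; next count becomes -1; next at pos=0:; next count becomes -1; next at turn=1:; next count becomes -1; next at pos=0:; next count becomes -1; next at turn=2:; next count becomes -1; next at pos=0:; next count becomes -1; next at turn=3:; next count becomes -1; next at pos=0:; next count becomes -1; next at turn=4:; next count becomes -1; next at pos=0:; next count becomes -1; next total becomes 5; next final value 5
revised: total becomes -36; next (abs(base) > (-1 * step)) evaluates to false; next total becomes 0; next ((base - total) >= min((-2 - -6), 6)) evaluates to false; next step becomes -4; next count becomes 0; next at turn=-1:; next count becomes -1; next at pos=0:; next count becomes -1; next at turn=0:; next count becomes -1; next at pos=0:; next count becomes -1; next at turn=1:; next count becomes -1; next at pos=0:; next count becomes -1; next at turn=2:; next count becomes -1; next at pos=0:; next count becomes -1; next at turn=3:; next count becomes -1; next at pos=0:; next count becomes -1; next at turn=4:; next count becomes -1; next at pos=0:; next count becomes -1; next total becomes 20; next final value 20
5 vs 20 — the two versions disagree here.
verdict: not equivalent; witness: base=0, step=-1


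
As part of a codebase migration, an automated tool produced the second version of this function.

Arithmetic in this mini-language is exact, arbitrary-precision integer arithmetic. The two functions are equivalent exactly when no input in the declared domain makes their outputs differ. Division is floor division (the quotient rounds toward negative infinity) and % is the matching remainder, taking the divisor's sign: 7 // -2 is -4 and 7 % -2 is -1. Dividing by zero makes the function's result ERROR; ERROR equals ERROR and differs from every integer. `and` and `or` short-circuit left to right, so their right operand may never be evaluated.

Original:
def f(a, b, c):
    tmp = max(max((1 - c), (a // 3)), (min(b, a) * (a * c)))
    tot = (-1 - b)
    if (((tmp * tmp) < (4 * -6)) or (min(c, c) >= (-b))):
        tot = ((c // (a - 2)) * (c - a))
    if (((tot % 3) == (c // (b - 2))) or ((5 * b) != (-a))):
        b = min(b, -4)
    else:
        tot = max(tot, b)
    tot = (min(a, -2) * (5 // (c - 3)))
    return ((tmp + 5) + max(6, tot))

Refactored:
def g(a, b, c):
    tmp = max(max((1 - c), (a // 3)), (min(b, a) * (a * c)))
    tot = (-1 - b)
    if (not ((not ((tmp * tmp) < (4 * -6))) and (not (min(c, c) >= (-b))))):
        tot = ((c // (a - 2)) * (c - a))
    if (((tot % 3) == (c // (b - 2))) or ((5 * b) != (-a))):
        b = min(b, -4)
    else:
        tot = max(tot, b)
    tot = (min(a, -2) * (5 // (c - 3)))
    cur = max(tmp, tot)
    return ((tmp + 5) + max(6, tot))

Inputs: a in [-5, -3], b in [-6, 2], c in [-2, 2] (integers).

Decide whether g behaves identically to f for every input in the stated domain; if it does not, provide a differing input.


Reading the diff, among the changes: boolean connective usage differs, plus local variable names differ, plus statement counts differ, plus min/max/abs usage differs.
As a probe, take a=-4, b=2, c=1: f runs tmp := 16 | tot := -3 | (((tmp * tmp) < (4 * -6)) or (min(c, c) >= (-b))): true | tot := -5 | divide-by-zero, output ERROR; g runs tmp := 16 | tot := -3 | (not ((not ((tmp * tmp) < (4 * -6))) and (not (min(c, c) >= (-b))))): true | tot := -5 | divide-by-zero, output ERROR; both end at ERROR.
Checked all 135 inputs in the declared domain: the outputs agree on every one.
verdict: equivalent


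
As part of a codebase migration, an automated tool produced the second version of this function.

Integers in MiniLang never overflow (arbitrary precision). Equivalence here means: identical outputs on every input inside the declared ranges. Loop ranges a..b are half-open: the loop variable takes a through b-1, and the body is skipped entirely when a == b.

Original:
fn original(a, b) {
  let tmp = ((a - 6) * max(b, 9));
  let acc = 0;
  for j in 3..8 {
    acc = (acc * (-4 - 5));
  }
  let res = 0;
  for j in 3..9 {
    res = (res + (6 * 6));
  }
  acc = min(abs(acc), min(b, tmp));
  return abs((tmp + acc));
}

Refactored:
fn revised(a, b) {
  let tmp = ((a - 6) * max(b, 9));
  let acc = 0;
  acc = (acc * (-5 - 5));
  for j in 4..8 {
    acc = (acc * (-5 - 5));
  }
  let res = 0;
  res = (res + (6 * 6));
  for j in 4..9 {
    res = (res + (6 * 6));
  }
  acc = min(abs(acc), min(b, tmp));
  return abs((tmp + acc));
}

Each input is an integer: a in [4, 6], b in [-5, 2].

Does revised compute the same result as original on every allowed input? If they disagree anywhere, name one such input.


The edit looks behavioral (`-4` became `-5`), but over these ranges it never changes the outcome.
As a probe, take a=4, b=2: original runs tmp=-18, then acc=0, then (j=3), then acc=0, then (j=4), then acc=0, then (j=5), then acc=0, then (j=6), then acc=0, then (j=7), then acc=0, then res=0, then (j=3), then res=36, then (j=4), then res=72, then (j=5), then res=108, then (j=6), then res=144, then (j=7), then res=180, then (j=8), then res=216, then acc=-18, then returns 36; revised runs tmp=-18, then acc=0, then acc=0, then (j=4), then acc=0, then (j=5), then acc=0, then (j=6), then acc=0, then (j=7), then acc=0, then res=0, then res=36, then (j=4), then res=72, then (j=5), then res=108, then (j=6), then res=144, then (j=7), then res=180, then (j=8), then res=216, then acc=-18, then returns 36; both end at 36.
Across all 24 domain points the two functions coincide.
verdict: equivalent


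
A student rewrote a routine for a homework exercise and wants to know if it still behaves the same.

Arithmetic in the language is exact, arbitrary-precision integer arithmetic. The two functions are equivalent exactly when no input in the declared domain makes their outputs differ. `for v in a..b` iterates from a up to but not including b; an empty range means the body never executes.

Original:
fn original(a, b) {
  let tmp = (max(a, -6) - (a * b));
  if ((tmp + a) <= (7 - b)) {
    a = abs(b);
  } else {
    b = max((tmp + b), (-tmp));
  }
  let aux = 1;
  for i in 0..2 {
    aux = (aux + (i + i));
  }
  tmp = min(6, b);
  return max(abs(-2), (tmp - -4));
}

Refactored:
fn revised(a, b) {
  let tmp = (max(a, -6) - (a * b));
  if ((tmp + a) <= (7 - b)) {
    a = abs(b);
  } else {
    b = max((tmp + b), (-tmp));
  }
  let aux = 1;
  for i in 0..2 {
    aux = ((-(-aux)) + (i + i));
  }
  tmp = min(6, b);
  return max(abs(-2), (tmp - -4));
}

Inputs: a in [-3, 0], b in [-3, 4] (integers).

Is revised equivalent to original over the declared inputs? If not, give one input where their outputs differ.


Side by side, the visible changes include: same computation, different form.
Spot check at a=0, b=-2 — original: tmp := 0 | ((tmp + a) <= (7 - b)): true | a := 2 | aux := 1 | iter i=0: | aux := 1 | iter i=1: | aux := 3 | tmp := -2 | result 2. revised: tmp := 0 | ((tmp + a) <= (7 - b)): true | a := 2 | aux := 1 | iter i=0: | aux := 1 | iter i=1: | aux := 3 | tmp := -2 | result 2. Both give 2.
Across all 32 domain points the two functions coincide.
verdict: equivalent
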